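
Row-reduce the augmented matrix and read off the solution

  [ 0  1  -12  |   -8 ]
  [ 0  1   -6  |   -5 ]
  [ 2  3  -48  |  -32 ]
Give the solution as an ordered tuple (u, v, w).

ρ1 <=> ρ3
  [ 2  3  -48  |  -32 ]
  [ 0  1   -6  |   -5 ]
  [ 0  1  -12  |   -8 ]
ρ1 -> 1/2·ρ1
  [ 1  3/2  -24  |  -16 ]
  [ 0    1   -6  |   -5 ]
  [ 0    1  -12  |   -8 ]
ρ3 -> ρ3 − ρ2
  [ 1  3/2  -24  |  -16 ]
  [ 0    1   -6  |   -5 ]
  [ 0    0   -6  |   -3 ]
ρ3 -> -1/6·ρ3
  [ 1  3/2  -24  |  -16 ]
  [ 0    1   -6  |   -5 ]
  [ 0    0    1  |  1/2 ]
ρ2 -> ρ2 + 6·ρ3
  [ 1  3/2  -24  |  -16 ]
  [ 0    1    0  |   -2 ]
  [ 0    0    1  |  1/2 ]
ρ1 -> ρ1 + 24·ρ3
  [ 1  3/2  0  |   -4 ]
  [ 0    1  0  |   -2 ]
  [ 0    0  1  |  1/2 ]
ρ1 -> ρ1 − 3/2·ρ2
  [ 1  0  0  |   -1 ]
  [ 0  1  0  |   -2 ]
  [ 0  0  1  |  1/2 ]
Reading off the last column: u = -1, v = -2, w = 1/2.

(-1, -2, 1/2)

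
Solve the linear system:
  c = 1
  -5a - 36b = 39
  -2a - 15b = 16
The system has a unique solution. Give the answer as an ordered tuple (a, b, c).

(-3, -2/3, 1)

Form the augmented matrix and row-reduce:
  [  0    0  1  |   1 ]
  [ -5  -36  0  |  39 ]
  [ -2  -15  0  |  16 ]
ρ1 <-> ρ2
  [ -5  -36  0  |  39 ]
  [  0    0  1  |   1 ]
  [ -2  -15  0  |  16 ]
ρ1 → -1/5·ρ1
  [  1  36/5  0  |  -39/5 ]
  [  0     0  1  |      1 ]
  [ -2   -15  0  |     16 ]
ρ3 → ρ3 + 2·ρ1
  [ 1  36/5  0  |  -39/5 ]
  [ 0     0  1  |      1 ]
  [ 0  -3/5  0  |    2/5 ]
ρ2 <-> ρ3
  [ 1  36/5  0  |  -39/5 ]
  [ 0  -3/5  0  |    2/5 ]
  [ 0     0  1  |      1 ]
ρ2 → -5/3·ρ2
  [ 1  36/5  0  |  -39/5 ]
  [ 0     1  0  |   -2/3 ]
  [ 0     0  1  |      1 ]
ρ1 → ρ1 − 36/5·ρ2
  [ 1  0  0  |    -3 ]
  [ 0  1  0  |  -2/3 ]
  [ 0  0  1  |     1 ]
Reading off the last column: a = -3, b = -2/3, c = 1.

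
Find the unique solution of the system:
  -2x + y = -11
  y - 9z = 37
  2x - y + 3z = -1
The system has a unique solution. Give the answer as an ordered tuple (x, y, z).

Form the augmented matrix and row-reduce:
  [ -2   1   0  |  -11 ]
  [  0   1  -9  |   37 ]
  [  2  -1   3  |   -1 ]
R1 := -1/2·R1
  [ 1  -1/2   0  |  11/2 ]
  [ 0     1  -9  |    37 ]
  [ 2    -1   3  |    -1 ]
R3 := R3 − 2·R1
  [ 1  -1/2   0  |  11/2 ]
  [ 0     1  -9  |    37 ]
  [ 0     0   3  |   -12 ]
R3 := 1/3·R3
  [ 1  -1/2   0  |  11/2 ]
  [ 0     1  -9  |    37 ]
  [ 0     0   1  |    -4 ]
R2 := R2 + 9·R3
  [ 1  -1/2  0  |  11/2 ]
  [ 0     1  0  |     1 ]
  [ 0     0  1  |    -4 ]
R1 := R1 + 1/2·R2
  [ 1  0  0  |   6 ]
  [ 0  1  0  |   1 ]
  [ 0  0  1  |  -4 ]
Reading off the last column: x = 6, y = 1, z = -4.

(6, 1, -4)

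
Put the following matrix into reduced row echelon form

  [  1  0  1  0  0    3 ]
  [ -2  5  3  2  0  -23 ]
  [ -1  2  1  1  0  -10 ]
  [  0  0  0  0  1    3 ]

[[1, 0, 1, 0, 0, 3], [0, 1, 1, 0, 0, -3], [0, 0, 0, 1, 0, -1], [0, 0, 0, 0, 1, 3]]

R2 -> R2 + 2·R1
R3 -> R3 + R1
R2 -> 1/5·R2
R3 -> R3 − 2·R2
R3 -> 5·R3
R2 -> R2 − 2/5·R3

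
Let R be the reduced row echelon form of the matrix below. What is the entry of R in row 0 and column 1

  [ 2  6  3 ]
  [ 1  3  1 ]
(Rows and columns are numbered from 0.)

Multiply ρ1 by 1/2.
  [ 1  3  3/2 ]
  [ 1  3    1 ]
Subtract ρ1 from ρ2.
  [ 1  3   3/2 ]
  [ 0  0  -1/2 ]
Multiply ρ2 by -2.
  [ 1  3  3/2 ]
  [ 0  0    1 ]
Subtract 3/2 times ρ2 from ρ1.
  [ 1  3  0 ]
  [ 0  0  1 ]

3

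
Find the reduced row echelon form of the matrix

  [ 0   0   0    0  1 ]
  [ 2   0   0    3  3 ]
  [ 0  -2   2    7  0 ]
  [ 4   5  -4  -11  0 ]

[[1, 0, 0, 3/2, 0], [0, 1, 0, -3, 0], [0, 0, 1, 1/2, 0], [0, 0, 0, 0, 1]]

ρ1 <-> ρ2
  [ 2   0   0    3  3 ]
  [ 0   0   0    0  1 ]
  [ 0  -2   2    7  0 ]
  [ 4   5  -4  -11  0 ]
ρ1 := 1/2·ρ1
  [ 1   0   0  3/2  3/2 ]
  [ 0   0   0    0    1 ]
  [ 0  -2   2    7    0 ]
  [ 4   5  -4  -11    0 ]
ρ4 := ρ4 − 4·ρ1
  [ 1   0   0  3/2  3/2 ]
  [ 0   0   0    0    1 ]
  [ 0  -2   2    7    0 ]
  [ 0   5  -4  -17   -6 ]
ρ2 <-> ρ3
  [ 1   0   0  3/2  3/2 ]
  [ 0  -2   2    7    0 ]
  [ 0   0   0    0    1 ]
  [ 0   5  -4  -17   -6 ]
ρ2 := -1/2·ρ2
  [ 1  0   0   3/2  3/2 ]
  [ 0  1  -1  -7/2    0 ]
  [ 0  0   0     0    1 ]
  [ 0  5  -4   -17   -6 ]
ρ4 := ρ4 − 5·ρ2
  [ 1  0   0   3/2  3/2 ]
  [ 0  1  -1  -7/2    0 ]
  [ 0  0   0     0    1 ]
  [ 0  0   1   1/2   -6 ]
ρ3 <-> ρ4
  [ 1  0   0   3/2  3/2 ]
  [ 0  1  -1  -7/2    0 ]
  [ 0  0   1   1/2   -6 ]
  [ 0  0   0     0    1 ]
ρ3 := ρ3 + 6·ρ4
  [ 1  0   0   3/2  3/2 ]
  [ 0  1  -1  -7/2    0 ]
  [ 0  0   1   1/2    0 ]
  [ 0  0   0     0    1 ]
ρ1 := ρ1 − 3/2·ρ4
  [ 1  0   0   3/2  0 ]
  [ 0  1  -1  -7/2  0 ]
  [ 0  0   1   1/2  0 ]
  [ 0  0   0     0  1 ]
ρ2 := ρ2 + ρ3
  [ 1  0  0  3/2  0 ]
  [ 0  1  0   -3  0 ]
  [ 0  0  1  1/2  0 ]
  [ 0  0  0    0  1 ]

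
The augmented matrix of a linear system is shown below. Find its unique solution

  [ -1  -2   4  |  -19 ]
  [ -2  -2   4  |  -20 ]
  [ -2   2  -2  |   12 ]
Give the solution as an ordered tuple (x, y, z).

R1 → -1·R1
  [  1   2  -4  |   19 ]
  [ -2  -2   4  |  -20 ]
  [ -2   2  -2  |   12 ]
R2 → R2 + 2·R1
  [  1  2  -4  |  19 ]
  [  0  2  -4  |  18 ]
  [ -2  2  -2  |  12 ]
R3 → R3 + 2·R1
  [ 1  2   -4  |  19 ]
  [ 0  2   -4  |  18 ]
  [ 0  6  -10  |  50 ]
R2 → 1/2·R2
  [ 1  2   -4  |  19 ]
  [ 0  1   -2  |   9 ]
  [ 0  6  -10  |  50 ]
R3 → R3 − 6·R2
  [ 1  2  -4  |  19 ]
  [ 0  1  -2  |   9 ]
  [ 0  0   2  |  -4 ]
R3 → 1/2·R3
  [ 1  2  -4  |  19 ]
  [ 0  1  -2  |   9 ]
  [ 0  0   1  |  -2 ]
R2 → R2 + 2·R3
  [ 1  2  -4  |  19 ]
  [ 0  1   0  |   5 ]
  [ 0  0   1  |  -2 ]
R1 → R1 + 4·R3
  [ 1  2  0  |  11 ]
  [ 0  1  0  |   5 ]
  [ 0  0  1  |  -2 ]
R1 → R1 − 2·R2
  [ 1  0  0  |   1 ]
  [ 0  1  0  |   5 ]
  [ 0  0  1  |  -2 ]
Reading off the last column: x = 1, y = 5, z = -2.

(1, 5, -2)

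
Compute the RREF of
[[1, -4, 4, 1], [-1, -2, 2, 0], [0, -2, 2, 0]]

ρ2 -> ρ2 + ρ1
  [ 1  -4  4  1 ]
  [ 0  -6  6  1 ]
  [ 0  -2  2  0 ]
ρ2 -> -1/6·ρ2
  [ 1  -4   4     1 ]
  [ 0   1  -1  -1/6 ]
  [ 0  -2   2     0 ]
ρ3 -> ρ3 + 2·ρ2
  [ 1  -4   4     1 ]
  [ 0   1  -1  -1/6 ]
  [ 0   0   0  -1/3 ]
ρ3 -> -3·ρ3
  [ 1  -4   4     1 ]
  [ 0   1  -1  -1/6 ]
  [ 0   0   0     1 ]
ρ2 -> ρ2 + 1/6·ρ3
  [ 1  -4   4  1 ]
  [ 0   1  -1  0 ]
  [ 0   0   0  1 ]
ρ1 -> ρ1 − ρ3
  [ 1  -4   4  0 ]
  [ 0   1  -1  0 ]
  [ 0   0   0  1 ]
ρ1 -> ρ1 + 4·ρ2
  [ 1  0   0  0 ]
  [ 0  1  -1  0 ]
  [ 0  0   0  1 ]

[[1, 0, 0, 0], [0, 1, -1, 0], [0, 0, 0, 1]]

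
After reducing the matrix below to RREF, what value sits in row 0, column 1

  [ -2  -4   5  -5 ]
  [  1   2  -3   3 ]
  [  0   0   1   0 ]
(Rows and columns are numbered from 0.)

2

R1 → -1/2·R1
  [ 1  2  -5/2  5/2 ]
  [ 1  2    -3    3 ]
  [ 0  0     1    0 ]
R2 → R2 − R1
  [ 1  2  -5/2  5/2 ]
  [ 0  0  -1/2  1/2 ]
  [ 0  0     1    0 ]
R2 → -2·R2
  [ 1  2  -5/2  5/2 ]
  [ 0  0     1   -1 ]
  [ 0  0     1    0 ]
R3 → R3 − R2
  [ 1  2  -5/2  5/2 ]
  [ 0  0     1   -1 ]
  [ 0  0     0    1 ]
R2 → R2 + R3
  [ 1  2  -5/2  5/2 ]
  [ 0  0     1    0 ]
  [ 0  0     0    1 ]
R1 → R1 − 5/2·R3
  [ 1  2  -5/2  0 ]
  [ 0  0     1  0 ]
  [ 0  0     0  1 ]
R1 → R1 + 5/2·R2
  [ 1  2  0  0 ]
  [ 0  0  1  0 ]
  [ 0  0  0  1 ]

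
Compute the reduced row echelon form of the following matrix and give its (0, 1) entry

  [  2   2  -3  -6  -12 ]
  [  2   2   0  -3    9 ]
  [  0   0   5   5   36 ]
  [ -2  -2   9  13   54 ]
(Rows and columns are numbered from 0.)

r1 := 1/2·r1
  [  1   1  -3/2  -3  -6 ]
  [  2   2     0  -3   9 ]
  [  0   0     5   5  36 ]
  [ -2  -2     9  13  54 ]
r2 := r2 − 2·r1
  [  1   1  -3/2  -3  -6 ]
  [  0   0     3   3  21 ]
  [  0   0     5   5  36 ]
  [ -2  -2     9  13  54 ]
r4 := r4 + 2·r1
  [ 1  1  -3/2  -3  -6 ]
  [ 0  0     3   3  21 ]
  [ 0  0     5   5  36 ]
  [ 0  0     6   7  42 ]
r2 := 1/3·r2
  [ 1  1  -3/2  -3  -6 ]
  [ 0  0     1   1   7 ]
  [ 0  0     5   5  36 ]
  [ 0  0     6   7  42 ]
r3 := r3 − 5·r2
  [ 1  1  -3/2  -3  -6 ]
  [ 0  0     1   1   7 ]
  [ 0  0     0   0   1 ]
  [ 0  0     6   7  42 ]
r4 := r4 − 6·r2
  [ 1  1  -3/2  -3  -6 ]
  [ 0  0     1   1   7 ]
  [ 0  0     0   0   1 ]
  [ 0  0     0   1   0 ]
r3 ↔ r4
  [ 1  1  -3/2  -3  -6 ]
  [ 0  0     1   1   7 ]
  [ 0  0     0   1   0 ]
  [ 0  0     0   0   1 ]
r2 := r2 − 7·r4
  [ 1  1  -3/2  -3  -6 ]
  [ 0  0     1   1   0 ]
  [ 0  0     0   1   0 ]
  [ 0  0     0   0   1 ]
r1 := r1 + 6·r4
  [ 1  1  -3/2  -3  0 ]
  [ 0  0     1   1  0 ]
  [ 0  0     0   1  0 ]
  [ 0  0     0   0  1 ]
r2 := r2 − r3
  [ 1  1  -3/2  -3  0 ]
  [ 0  0     1   0  0 ]
  [ 0  0     0   1  0 ]
  [ 0  0     0   0  1 ]
r1 := r1 + 3·r3
  [ 1  1  -3/2  0  0 ]
  [ 0  0     1  0  0 ]
  [ 0  0     0  1  0 ]
  [ 0  0     0  0  1 ]
r1 := r1 + 3/2·r2
  [ 1  1  0  0  0 ]
  [ 0  0  1  0  0 ]
  [ 0  0  0  1  0 ]
  [ 0  0  0  0  1 ]

1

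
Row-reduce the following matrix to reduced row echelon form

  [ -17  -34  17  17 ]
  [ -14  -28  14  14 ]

ρ1 -> -1/17·ρ1
ρ2 -> ρ2 + 14·ρ1

[[1, 2, -1, -1], [0, 0, 0, 0]]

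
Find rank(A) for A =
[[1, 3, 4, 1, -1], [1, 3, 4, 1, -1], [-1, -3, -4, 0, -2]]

Subtract R1 from R2.
  [  1   3   4  1  -1 ]
  [  0   0   0  0   0 ]
  [ -1  -3  -4  0  -2 ]
Add R1 to R3.
  [ 1  3  4  1  -1 ]
  [ 0  0  0  0   0 ]
  [ 0  0  0  1  -3 ]
Swap R2 and R3.
  [ 1  3  4  1  -1 ]
  [ 0  0  0  1  -3 ]
  [ 0  0  0  0   0 ]
Subtract R2 from R1.
  [ 1  3  4  0   2 ]
  [ 0  0  0  1  -3 ]
  [ 0  0  0  0   0 ]
The reduced form has 2 nonzero rows.

rank = 2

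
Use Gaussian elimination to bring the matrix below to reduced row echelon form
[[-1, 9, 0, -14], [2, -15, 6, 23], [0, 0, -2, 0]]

[[1, 0, 0, -1], [0, 1, 0, -5/3], [0, 0, 1, 0]]

r1 → -1·r1
r2 → r2 − 2·r1
r2 → 1/3·r2
r3 → -1/2·r3
r2 → r2 − 2·r3
r1 → r1 + 9·r2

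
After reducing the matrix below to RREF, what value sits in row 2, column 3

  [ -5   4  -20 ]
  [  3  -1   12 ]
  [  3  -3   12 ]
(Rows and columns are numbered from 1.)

0

R1 → -1/5·R1
R2 → R2 − 3·R1
R3 → R3 − 3·R1
R2 → 5/7·R2
R3 → R3 + 3/5·R2
R1 → R1 + 4/5·R2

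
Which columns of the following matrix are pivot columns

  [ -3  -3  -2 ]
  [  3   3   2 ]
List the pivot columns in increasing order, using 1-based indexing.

1

r1 -> -1/3·r1
r2 -> r2 − 3·r1
Pivot columns are the columns containing a leading 1.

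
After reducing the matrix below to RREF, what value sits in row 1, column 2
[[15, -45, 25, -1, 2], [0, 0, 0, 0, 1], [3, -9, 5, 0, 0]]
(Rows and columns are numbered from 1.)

R1 := 1/15·R1
  [ 1  -3  5/3  -1/15  2/15 ]
  [ 0   0    0      0     1 ]
  [ 3  -9    5      0     0 ]
R3 := R3 − 3·R1
  [ 1  -3  5/3  -1/15  2/15 ]
  [ 0   0    0      0     1 ]
  [ 0   0    0    1/5  -2/5 ]
R2 <-> R3
  [ 1  -3  5/3  -1/15  2/15 ]
  [ 0   0    0    1/5  -2/5 ]
  [ 0   0    0      0     1 ]
R2 := 5·R2
  [ 1  -3  5/3  -1/15  2/15 ]
  [ 0   0    0      1    -2 ]
  [ 0   0    0      0     1 ]
R2 := R2 + 2·R3
  [ 1  -3  5/3  -1/15  2/15 ]
  [ 0   0    0      1     0 ]
  [ 0   0    0      0     1 ]
R1 := R1 − 2/15·R3
  [ 1  -3  5/3  -1/15  0 ]
  [ 0   0    0      1  0 ]
  [ 0   0    0      0  1 ]
R1 := R1 + 1/15·R2
  [ 1  -3  5/3  0  0 ]
  [ 0   0    0  1  0 ]
  [ 0   0    0  0  1 ]

-3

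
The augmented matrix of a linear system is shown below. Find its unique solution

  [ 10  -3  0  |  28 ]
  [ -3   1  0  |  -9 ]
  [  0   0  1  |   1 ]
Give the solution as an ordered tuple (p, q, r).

(1, -6, 1)

Multiply R1 by 1/10.
  [  1  -3/10  0  |  14/5 ]
  [ -3      1  0  |    -9 ]
  [  0      0  1  |     1 ]
Add 3 times R1 to R2.
  [ 1  -3/10  0  |  14/5 ]
  [ 0   1/10  0  |  -3/5 ]
  [ 0      0  1  |     1 ]
Multiply R2 by 10.
  [ 1  -3/10  0  |  14/5 ]
  [ 0      1  0  |    -6 ]
  [ 0      0  1  |     1 ]
Add 3/10 times R2 to R1.
  [ 1  0  0  |   1 ]
  [ 0  1  0  |  -6 ]
  [ 0  0  1  |   1 ]
Reading off the last column: p = 1, q = -6, r = 1.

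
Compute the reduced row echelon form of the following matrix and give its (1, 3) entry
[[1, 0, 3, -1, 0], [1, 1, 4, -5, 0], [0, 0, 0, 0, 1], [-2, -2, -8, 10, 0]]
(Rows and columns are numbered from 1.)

Subtract R1 from R2.
  [  1   0   3  -1  0 ]
  [  0   1   1  -4  0 ]
  [  0   0   0   0  1 ]
  [ -2  -2  -8  10  0 ]
Add 2 times R1 to R4.
  [ 1   0   3  -1  0 ]
  [ 0   1   1  -4  0 ]
  [ 0   0   0   0  1 ]
  [ 0  -2  -2   8  0 ]
Add 2 times R2 to R4.
  [ 1  0  3  -1  0 ]
  [ 0  1  1  -4  0 ]
  [ 0  0  0   0  1 ]
  [ 0  0  0   0  0 ]

3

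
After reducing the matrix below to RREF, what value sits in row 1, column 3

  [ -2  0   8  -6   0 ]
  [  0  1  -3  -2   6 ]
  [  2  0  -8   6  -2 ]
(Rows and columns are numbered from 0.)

-2

ρ1 -> -1/2·ρ1
  [ 1  0  -4   3   0 ]
  [ 0  1  -3  -2   6 ]
  [ 2  0  -8   6  -2 ]
ρ3 -> ρ3 − 2·ρ1
  [ 1  0  -4   3   0 ]
  [ 0  1  -3  -2   6 ]
  [ 0  0   0   0  -2 ]
ρ3 -> -1/2·ρ3
  [ 1  0  -4   3  0 ]
  [ 0  1  -3  -2  6 ]
  [ 0  0   0   0  1 ]
ρ2 -> ρ2 − 6·ρ3
  [ 1  0  -4   3  0 ]
  [ 0  1  -3  -2  0 ]
  [ 0  0   0   0  1 ]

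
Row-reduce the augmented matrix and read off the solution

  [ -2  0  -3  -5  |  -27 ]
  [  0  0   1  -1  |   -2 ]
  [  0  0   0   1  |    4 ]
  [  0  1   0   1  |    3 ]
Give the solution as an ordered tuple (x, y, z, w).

(1/2, -1, 2, 4)

R1 ← -1/2·R1
  [ 1  0  3/2  5/2  |  27/2 ]
  [ 0  0    1   -1  |    -2 ]
  [ 0  0    0    1  |     4 ]
  [ 0  1    0    1  |     3 ]
R2 ↔ R4
  [ 1  0  3/2  5/2  |  27/2 ]
  [ 0  1    0    1  |     3 ]
  [ 0  0    0    1  |     4 ]
  [ 0  0    1   -1  |    -2 ]
R3 ↔ R4
  [ 1  0  3/2  5/2  |  27/2 ]
  [ 0  1    0    1  |     3 ]
  [ 0  0    1   -1  |    -2 ]
  [ 0  0    0    1  |     4 ]
R3 ← R3 + R4
  [ 1  0  3/2  5/2  |  27/2 ]
  [ 0  1    0    1  |     3 ]
  [ 0  0    1    0  |     2 ]
  [ 0  0    0    1  |     4 ]
R2 ← R2 − R4
  [ 1  0  3/2  5/2  |  27/2 ]
  [ 0  1    0    0  |    -1 ]
  [ 0  0    1    0  |     2 ]
  [ 0  0    0    1  |     4 ]
R1 ← R1 − 5/2·R4
  [ 1  0  3/2  0  |  7/2 ]
  [ 0  1    0  0  |   -1 ]
  [ 0  0    1  0  |    2 ]
  [ 0  0    0  1  |    4 ]
R1 ← R1 − 3/2·R3
  [ 1  0  0  0  |  1/2 ]
  [ 0  1  0  0  |   -1 ]
  [ 0  0  1  0  |    2 ]
  [ 0  0  0  1  |    4 ]
Reading off the last column: x = 1/2, y = -1, z = 2, w = 4.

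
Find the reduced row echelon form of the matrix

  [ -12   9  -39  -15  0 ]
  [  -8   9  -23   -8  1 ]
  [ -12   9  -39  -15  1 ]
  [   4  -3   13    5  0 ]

[[1, 0, 4, 7/4, 0], [0, 1, 1, 2/3, 0], [0, 0, 0, 0, 1], [0, 0, 0, 0, 0]]

R1 → -1/12·R1
R2 → R2 + 8·R1
R3 → R3 + 12·R1
R4 → R4 − 4·R1
R2 → 1/3·R2
R2 → R2 − 1/3·R3
R1 → R1 + 3/4·R2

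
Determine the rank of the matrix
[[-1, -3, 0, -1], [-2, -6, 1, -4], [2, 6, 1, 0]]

rank = 2

R1 ← -1·R1
R2 ← R2 + 2·R1
R3 ← R3 − 2·R1
R3 ← R3 − R2
The reduced form has 2 nonzero rows.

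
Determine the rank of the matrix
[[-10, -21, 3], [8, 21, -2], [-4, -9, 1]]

R1 ← -1/10·R1
  [  1  21/10  -3/10 ]
  [  8     21     -2 ]
  [ -4     -9      1 ]
R2 ← R2 − 8·R1
  [  1  21/10  -3/10 ]
  [  0   21/5    2/5 ]
  [ -4     -9      1 ]
R3 ← R3 + 4·R1
  [ 1  21/10  -3/10 ]
  [ 0   21/5    2/5 ]
  [ 0   -3/5   -1/5 ]
R2 ← 5/21·R2
  [ 1  21/10  -3/10 ]
  [ 0      1   2/21 ]
  [ 0   -3/5   -1/5 ]
R3 ← R3 + 3/5·R2
  [ 1  21/10  -3/10 ]
  [ 0      1   2/21 ]
  [ 0      0   -1/7 ]
R3 ← -7·R3
  [ 1  21/10  -3/10 ]
  [ 0      1   2/21 ]
  [ 0      0      1 ]
R2 ← R2 − 2/21·R3
  [ 1  21/10  -3/10 ]
  [ 0      1      0 ]
  [ 0      0      1 ]
R1 ← R1 + 3/10·R3
  [ 1  21/10  0 ]
  [ 0      1  0 ]
  [ 0      0  1 ]
R1 ← R1 − 21/10·R2
  [ 1  0  0 ]
  [ 0  1  0 ]
  [ 0  0  1 ]
The reduced form has 3 nonzero rows.

rank = 3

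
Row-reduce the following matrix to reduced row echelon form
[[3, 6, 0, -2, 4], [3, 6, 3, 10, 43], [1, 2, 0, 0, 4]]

[[1, 2, 0, 0, 4], [0, 0, 1, 0, -3], [0, 0, 0, 1, 4]]

Multiply r1 by 1/3.
Subtract 3 times r1 from r2.
Subtract r1 from r3.
Multiply r2 by 1/3.
Multiply r3 by 3/2.
Subtract 4 times r3 from r2.
Add 2/3 times r3 to r1.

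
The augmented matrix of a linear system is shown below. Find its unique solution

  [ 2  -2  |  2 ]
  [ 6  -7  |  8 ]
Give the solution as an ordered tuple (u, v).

R1 → 1/2·R1
  [ 1  -1  |  1 ]
  [ 6  -7  |  8 ]
R2 → R2 − 6·R1
  [ 1  -1  |  1 ]
  [ 0  -1  |  2 ]
R2 → -1·R2
  [ 1  -1  |   1 ]
  [ 0   1  |  -2 ]
R1 → R1 + R2
  [ 1  0  |  -1 ]
  [ 0  1  |  -2 ]
Reading off the last column: u = -1, v = -2.

(-1, -2)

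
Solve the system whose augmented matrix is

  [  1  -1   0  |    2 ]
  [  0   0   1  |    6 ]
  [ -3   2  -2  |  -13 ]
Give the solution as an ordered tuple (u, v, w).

ρ3 := ρ3 + 3·ρ1
  [ 1  -1   0  |   2 ]
  [ 0   0   1  |   6 ]
  [ 0  -1  -2  |  -7 ]
ρ2 <-> ρ3
  [ 1  -1   0  |   2 ]
  [ 0  -1  -2  |  -7 ]
  [ 0   0   1  |   6 ]
ρ2 := -1·ρ2
  [ 1  -1  0  |  2 ]
  [ 0   1  2  |  7 ]
  [ 0   0  1  |  6 ]
ρ2 := ρ2 − 2·ρ3
  [ 1  -1  0  |   2 ]
  [ 0   1  0  |  -5 ]
  [ 0   0  1  |   6 ]
ρ1 := ρ1 + ρ2
  [ 1  0  0  |  -3 ]
  [ 0  1  0  |  -5 ]
  [ 0  0  1  |   6 ]
Reading off the last column: u = -3, v = -5, w = 6.

(-3, -5, 6)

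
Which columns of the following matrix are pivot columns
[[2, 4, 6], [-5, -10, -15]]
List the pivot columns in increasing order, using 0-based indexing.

R1 → 1/2·R1
  [  1    2    3 ]
  [ -5  -10  -15 ]
R2 → R2 + 5·R1
  [ 1  2  3 ]
  [ 0  0  0 ]
Pivot columns are the columns containing a leading 1.

0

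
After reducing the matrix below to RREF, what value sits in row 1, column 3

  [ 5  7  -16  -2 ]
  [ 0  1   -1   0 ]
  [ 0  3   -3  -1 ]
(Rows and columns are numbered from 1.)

ρ1 → 1/5·ρ1
  [ 1  7/5  -16/5  -2/5 ]
  [ 0    1     -1     0 ]
  [ 0    3     -3    -1 ]
ρ3 → ρ3 − 3·ρ2
  [ 1  7/5  -16/5  -2/5 ]
  [ 0    1     -1     0 ]
  [ 0    0      0    -1 ]
ρ3 → -1·ρ3
  [ 1  7/5  -16/5  -2/5 ]
  [ 0    1     -1     0 ]
  [ 0    0      0     1 ]
ρ1 → ρ1 + 2/5·ρ3
  [ 1  7/5  -16/5  0 ]
  [ 0    1     -1  0 ]
  [ 0    0      0  1 ]
ρ1 → ρ1 − 7/5·ρ2
  [ 1  0  -9/5  0 ]
  [ 0  1    -1  0 ]
  [ 0  0     0  1 ]

-9/5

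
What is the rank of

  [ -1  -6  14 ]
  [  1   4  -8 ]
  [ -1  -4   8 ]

R1 → -1·R1
  [  1   6  -14 ]
  [  1   4   -8 ]
  [ -1  -4    8 ]
R2 → R2 − R1
  [  1   6  -14 ]
  [  0  -2    6 ]
  [ -1  -4    8 ]
R3 → R3 + R1
  [ 1   6  -14 ]
  [ 0  -2    6 ]
  [ 0   2   -6 ]
R2 → -1/2·R2
  [ 1  6  -14 ]
  [ 0  1   -3 ]
  [ 0  2   -6 ]
R3 → R3 − 2·R2
  [ 1  6  -14 ]
  [ 0  1   -3 ]
  [ 0  0    0 ]
R1 → R1 − 6·R2
  [ 1  0   4 ]
  [ 0  1  -3 ]
  [ 0  0   0 ]
The reduced form has 2 nonzero rows.

rank = 2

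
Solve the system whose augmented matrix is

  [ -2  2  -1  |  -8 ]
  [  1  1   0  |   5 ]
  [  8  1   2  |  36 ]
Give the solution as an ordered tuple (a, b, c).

(5, 0, -2)

Multiply R1 by -1/2.
  [ 1  -1  1/2  |   4 ]
  [ 1   1    0  |   5 ]
  [ 8   1    2  |  36 ]
Subtract R1 from R2.
  [ 1  -1   1/2  |   4 ]
  [ 0   2  -1/2  |   1 ]
  [ 8   1     2  |  36 ]
Subtract 8 times R1 from R3.
  [ 1  -1   1/2  |  4 ]
  [ 0   2  -1/2  |  1 ]
  [ 0   9    -2  |  4 ]
Multiply R2 by 1/2.
  [ 1  -1   1/2  |    4 ]
  [ 0   1  -1/4  |  1/2 ]
  [ 0   9    -2  |    4 ]
Subtract 9 times R2 from R3.
  [ 1  -1   1/2  |     4 ]
  [ 0   1  -1/4  |   1/2 ]
  [ 0   0   1/4  |  -1/2 ]
Multiply R3 by 4.
  [ 1  -1   1/2  |    4 ]
  [ 0   1  -1/4  |  1/2 ]
  [ 0   0     1  |   -2 ]
Add 1/4 times R3 to R2.
  [ 1  -1  1/2  |   4 ]
  [ 0   1    0  |   0 ]
  [ 0   0    1  |  -2 ]
Subtract 1/2 times R3 from R1.
  [ 1  -1  0  |   5 ]
  [ 0   1  0  |   0 ]
  [ 0   0  1  |  -2 ]
Add R2 to R1.
  [ 1  0  0  |   5 ]
  [ 0  1  0  |   0 ]
  [ 0  0  1  |  -2 ]
Reading off the last column: a = 5, b = 0, c = -2.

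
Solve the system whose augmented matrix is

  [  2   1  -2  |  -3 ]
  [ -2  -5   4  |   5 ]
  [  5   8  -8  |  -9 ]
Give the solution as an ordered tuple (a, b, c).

(-5, -3, -5)

R1 → 1/2·R1
  [  1  1/2  -1  |  -3/2 ]
  [ -2   -5   4  |     5 ]
  [  5    8  -8  |    -9 ]
R2 → R2 + 2·R1
  [ 1  1/2  -1  |  -3/2 ]
  [ 0   -4   2  |     2 ]
  [ 5    8  -8  |    -9 ]
R3 → R3 − 5·R1
  [ 1   1/2  -1  |  -3/2 ]
  [ 0    -4   2  |     2 ]
  [ 0  11/2  -3  |  -3/2 ]
R2 → -1/4·R2
  [ 1   1/2    -1  |  -3/2 ]
  [ 0     1  -1/2  |  -1/2 ]
  [ 0  11/2    -3  |  -3/2 ]
R3 → R3 − 11/2·R2
  [ 1  1/2    -1  |  -3/2 ]
  [ 0    1  -1/2  |  -1/2 ]
  [ 0    0  -1/4  |   5/4 ]
R3 → -4·R3
  [ 1  1/2    -1  |  -3/2 ]
  [ 0    1  -1/2  |  -1/2 ]
  [ 0    0     1  |    -5 ]
R2 → R2 + 1/2·R3
  [ 1  1/2  -1  |  -3/2 ]
  [ 0    1   0  |    -3 ]
  [ 0    0   1  |    -5 ]
R1 → R1 + R3
  [ 1  1/2  0  |  -13/2 ]
  [ 0    1  0  |     -3 ]
  [ 0    0  1  |     -5 ]
R1 → R1 − 1/2·R2
  [ 1  0  0  |  -5 ]
  [ 0  1  0  |  -3 ]
  [ 0  0  1  |  -5 ]
Reading off the last column: a = -5, b = -3, c = -5.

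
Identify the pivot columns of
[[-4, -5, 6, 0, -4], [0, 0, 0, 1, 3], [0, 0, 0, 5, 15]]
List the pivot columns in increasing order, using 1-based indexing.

r1 ← -1/4·r1
  [ 1  5/4  -3/2  0   1 ]
  [ 0    0     0  1   3 ]
  [ 0    0     0  5  15 ]
r3 ← r3 − 5·r2
  [ 1  5/4  -3/2  0  1 ]
  [ 0    0     0  1  3 ]
  [ 0    0     0  0  0 ]
Pivot columns are the columns containing a leading 1.

1, 4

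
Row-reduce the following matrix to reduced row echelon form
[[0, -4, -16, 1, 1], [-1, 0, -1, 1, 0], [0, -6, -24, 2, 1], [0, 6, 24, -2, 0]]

[[1, 0, 1, 0, 0], [0, 1, 4, 0, 0], [0, 0, 0, 1, 0], [0, 0, 0, 0, 1]]

r1 ↔ r2
r1 := -1·r1
r2 := -1/4·r2
r3 := r3 + 6·r2
r4 := r4 − 6·r2
r3 := 2·r3
r4 := r4 + 1/2·r3
r3 := r3 + r4
r2 := r2 + 1/4·r4
r2 := r2 + 1/4·r3
r1 := r1 + r3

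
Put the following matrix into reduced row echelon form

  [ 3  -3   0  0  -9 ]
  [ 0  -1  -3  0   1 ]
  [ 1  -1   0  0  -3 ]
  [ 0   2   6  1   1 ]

R1 → 1/3·R1
  [ 1  -1   0  0  -3 ]
  [ 0  -1  -3  0   1 ]
  [ 1  -1   0  0  -3 ]
  [ 0   2   6  1   1 ]
R3 → R3 − R1
  [ 1  -1   0  0  -3 ]
  [ 0  -1  -3  0   1 ]
  [ 0   0   0  0   0 ]
  [ 0   2   6  1   1 ]
R2 → -1·R2
  [ 1  -1  0  0  -3 ]
  [ 0   1  3  0  -1 ]
  [ 0   0  0  0   0 ]
  [ 0   2  6  1   1 ]
R4 → R4 − 2·R2
  [ 1  -1  0  0  -3 ]
  [ 0   1  3  0  -1 ]
  [ 0   0  0  0   0 ]
  [ 0   0  0  1   3 ]
R3 <-> R4
  [ 1  -1  0  0  -3 ]
  [ 0   1  3  0  -1 ]
  [ 0   0  0  1   3 ]
  [ 0   0  0  0   0 ]
R1 → R1 + R2
  [ 1  0  3  0  -4 ]
  [ 0  1  3  0  -1 ]
  [ 0  0  0  1   3 ]
  [ 0  0  0  0   0 ]

[[1, 0, 3, 0, -4], [0, 1, 3, 0, -1], [0, 0, 0, 1, 3], [0, 0, 0, 0, 0]]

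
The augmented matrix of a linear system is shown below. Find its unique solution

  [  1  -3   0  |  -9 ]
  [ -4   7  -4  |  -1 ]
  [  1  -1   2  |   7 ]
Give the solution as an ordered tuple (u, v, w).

(6, 5, 3)

r2 → r2 + 4·r1
  [ 1  -3   0  |   -9 ]
  [ 0  -5  -4  |  -37 ]
  [ 1  -1   2  |    7 ]
r3 → r3 − r1
  [ 1  -3   0  |   -9 ]
  [ 0  -5  -4  |  -37 ]
  [ 0   2   2  |   16 ]
r2 → -1/5·r2
  [ 1  -3    0  |    -9 ]
  [ 0   1  4/5  |  37/5 ]
  [ 0   2    2  |    16 ]
r3 → r3 − 2·r2
  [ 1  -3    0  |    -9 ]
  [ 0   1  4/5  |  37/5 ]
  [ 0   0  2/5  |   6/5 ]
r3 → 5/2·r3
  [ 1  -3    0  |    -9 ]
  [ 0   1  4/5  |  37/5 ]
  [ 0   0    1  |     3 ]
r2 → r2 − 4/5·r3
  [ 1  -3  0  |  -9 ]
  [ 0   1  0  |   5 ]
  [ 0   0  1  |   3 ]
r1 → r1 + 3·r2
  [ 1  0  0  |  6 ]
  [ 0  1  0  |  5 ]
  [ 0  0  1  |  3 ]
Reading off the last column: u = 6, v = 5, w = 3.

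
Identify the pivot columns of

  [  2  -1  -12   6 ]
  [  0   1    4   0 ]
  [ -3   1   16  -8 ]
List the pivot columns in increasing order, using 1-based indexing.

1, 2, 4

ρ1 -> 1/2·ρ1
  [  1  -1/2  -6   3 ]
  [  0     1   4   0 ]
  [ -3     1  16  -8 ]
ρ3 -> ρ3 + 3·ρ1
  [ 1  -1/2  -6  3 ]
  [ 0     1   4  0 ]
  [ 0  -1/2  -2  1 ]
ρ3 -> ρ3 + 1/2·ρ2
  [ 1  -1/2  -6  3 ]
  [ 0     1   4  0 ]
  [ 0     0   0  1 ]
ρ1 -> ρ1 − 3·ρ3
  [ 1  -1/2  -6  0 ]
  [ 0     1   4  0 ]
  [ 0     0   0  1 ]
ρ1 -> ρ1 + 1/2·ρ2
  [ 1  0  -4  0 ]
  [ 0  1   4  0 ]
  [ 0  0   0  1 ]
Pivot columns are the columns containing a leading 1.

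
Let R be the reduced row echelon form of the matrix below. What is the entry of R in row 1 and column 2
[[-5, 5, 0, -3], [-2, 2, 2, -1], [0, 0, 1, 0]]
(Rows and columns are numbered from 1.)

-1

R1 ← -1/5·R1
  [  1  -1  0  3/5 ]
  [ -2   2  2   -1 ]
  [  0   0  1    0 ]
R2 ← R2 + 2·R1
  [ 1  -1  0  3/5 ]
  [ 0   0  2  1/5 ]
  [ 0   0  1    0 ]
R2 ← 1/2·R2
  [ 1  -1  0   3/5 ]
  [ 0   0  1  1/10 ]
  [ 0   0  1     0 ]
R3 ← R3 − R2
  [ 1  -1  0    3/5 ]
  [ 0   0  1   1/10 ]
  [ 0   0  0  -1/10 ]
R3 ← -10·R3
  [ 1  -1  0   3/5 ]
  [ 0   0  1  1/10 ]
  [ 0   0  0     1 ]
R2 ← R2 − 1/10·R3
  [ 1  -1  0  3/5 ]
  [ 0   0  1    0 ]
  [ 0   0  0    1 ]
R1 ← R1 − 3/5·R3
  [ 1  -1  0  0 ]
  [ 0   0  1  0 ]
  [ 0   0  0  1 ]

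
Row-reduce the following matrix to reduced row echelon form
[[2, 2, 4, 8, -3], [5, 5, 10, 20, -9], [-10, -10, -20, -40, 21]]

ρ1 -> 1/2·ρ1
  [   1    1    2    4  -3/2 ]
  [   5    5   10   20    -9 ]
  [ -10  -10  -20  -40    21 ]
ρ2 -> ρ2 − 5·ρ1
  [   1    1    2    4  -3/2 ]
  [   0    0    0    0  -3/2 ]
  [ -10  -10  -20  -40    21 ]
ρ3 -> ρ3 + 10·ρ1
  [ 1  1  2  4  -3/2 ]
  [ 0  0  0  0  -3/2 ]
  [ 0  0  0  0     6 ]
ρ2 -> -2/3·ρ2
  [ 1  1  2  4  -3/2 ]
  [ 0  0  0  0     1 ]
  [ 0  0  0  0     6 ]
ρ3 -> ρ3 − 6·ρ2
  [ 1  1  2  4  -3/2 ]
  [ 0  0  0  0     1 ]
  [ 0  0  0  0     0 ]
ρ1 -> ρ1 + 3/2·ρ2
  [ 1  1  2  4  0 ]
  [ 0  0  0  0  1 ]
  [ 0  0  0  0  0 ]

[[1, 1, 2, 4, 0], [0, 0, 0, 0, 1], [0, 0, 0, 0, 0]]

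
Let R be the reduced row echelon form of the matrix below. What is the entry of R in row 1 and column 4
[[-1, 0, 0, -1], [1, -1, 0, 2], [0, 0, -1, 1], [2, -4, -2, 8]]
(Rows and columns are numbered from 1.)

1

Multiply R1 by -1.
Subtract R1 from R2.
Subtract 2 times R1 from R4.
Multiply R2 by -1.
Add 4 times R2 to R4.
Multiply R3 by -1.
Add 2 times R3 to R4.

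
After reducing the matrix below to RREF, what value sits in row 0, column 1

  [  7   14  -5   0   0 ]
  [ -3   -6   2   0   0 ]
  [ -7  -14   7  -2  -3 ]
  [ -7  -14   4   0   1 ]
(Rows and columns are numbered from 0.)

Multiply ρ1 by 1/7.
Add 3 times ρ1 to ρ2.
Add 7 times ρ1 to ρ3.
Add 7 times ρ1 to ρ4.
Multiply ρ2 by -7.
Subtract 2 times ρ2 from ρ3.
Add ρ2 to ρ4.
Multiply ρ3 by -1/2.
Subtract 3/2 times ρ4 from ρ3.
Add 5/7 times ρ2 to ρ1.

2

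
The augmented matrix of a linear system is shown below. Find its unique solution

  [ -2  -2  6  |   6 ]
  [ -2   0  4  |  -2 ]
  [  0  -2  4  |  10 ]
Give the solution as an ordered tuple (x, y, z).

(3, -3, 1)

R1 := -1/2·R1
R2 := R2 + 2·R1
R2 := 1/2·R2
R3 := R3 + 2·R2
R3 := 1/2·R3
R2 := R2 + R3
R1 := R1 + 3·R3
R1 := R1 − R2
Reading off the last column: x = 3, y = -3, z = 1.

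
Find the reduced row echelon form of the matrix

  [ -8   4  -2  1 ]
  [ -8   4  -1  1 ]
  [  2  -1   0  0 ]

[[1, -1/2, 0, 0], [0, 0, 1, 0], [0, 0, 0, 1]]

ρ1 → -1/8·ρ1
  [  1  -1/2  1/4  -1/8 ]
  [ -8     4   -1     1 ]
  [  2    -1    0     0 ]
ρ2 → ρ2 + 8·ρ1
  [ 1  -1/2  1/4  -1/8 ]
  [ 0     0    1     0 ]
  [ 2    -1    0     0 ]
ρ3 → ρ3 − 2·ρ1
  [ 1  -1/2   1/4  -1/8 ]
  [ 0     0     1     0 ]
  [ 0     0  -1/2   1/4 ]
ρ3 → ρ3 + 1/2·ρ2
  [ 1  -1/2  1/4  -1/8 ]
  [ 0     0    1     0 ]
  [ 0     0    0   1/4 ]
ρ3 → 4·ρ3
  [ 1  -1/2  1/4  -1/8 ]
  [ 0     0    1     0 ]
  [ 0     0    0     1 ]
ρ1 → ρ1 + 1/8·ρ3
  [ 1  -1/2  1/4  0 ]
  [ 0     0    1  0 ]
  [ 0     0    0  1 ]
ρ1 → ρ1 − 1/4·ρ2
  [ 1  -1/2  0  0 ]
  [ 0     0  1  0 ]
  [ 0     0  0  1 ]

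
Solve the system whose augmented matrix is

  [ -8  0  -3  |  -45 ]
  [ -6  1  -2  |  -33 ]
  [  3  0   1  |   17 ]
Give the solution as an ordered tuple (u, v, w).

(6, 1, -1)

r1 -> -1/8·r1
  [  1  0  3/8  |  45/8 ]
  [ -6  1   -2  |   -33 ]
  [  3  0    1  |    17 ]
r2 -> r2 + 6·r1
  [ 1  0  3/8  |  45/8 ]
  [ 0  1  1/4  |   3/4 ]
  [ 3  0    1  |    17 ]
r3 -> r3 − 3·r1
  [ 1  0   3/8  |  45/8 ]
  [ 0  1   1/4  |   3/4 ]
  [ 0  0  -1/8  |   1/8 ]
r3 -> -8·r3
  [ 1  0  3/8  |  45/8 ]
  [ 0  1  1/4  |   3/4 ]
  [ 0  0    1  |    -1 ]
r2 -> r2 − 1/4·r3
  [ 1  0  3/8  |  45/8 ]
  [ 0  1    0  |     1 ]
  [ 0  0    1  |    -1 ]
r1 -> r1 − 3/8·r3
  [ 1  0  0  |   6 ]
  [ 0  1  0  |   1 ]
  [ 0  0  1  |  -1 ]
Reading off the last column: u = 6, v = 1, w = -1.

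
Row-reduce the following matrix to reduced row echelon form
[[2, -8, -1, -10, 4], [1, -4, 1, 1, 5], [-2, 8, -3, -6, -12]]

R1 -> 1/2·R1
  [  1  -4  -1/2  -5    2 ]
  [  1  -4     1   1    5 ]
  [ -2   8    -3  -6  -12 ]
R2 -> R2 − R1
  [  1  -4  -1/2  -5    2 ]
  [  0   0   3/2   6    3 ]
  [ -2   8    -3  -6  -12 ]
R3 -> R3 + 2·R1
  [ 1  -4  -1/2   -5   2 ]
  [ 0   0   3/2    6   3 ]
  [ 0   0    -4  -16  -8 ]
R2 -> 2/3·R2
  [ 1  -4  -1/2   -5   2 ]
  [ 0   0     1    4   2 ]
  [ 0   0    -4  -16  -8 ]
R3 -> R3 + 4·R2
  [ 1  -4  -1/2  -5  2 ]
  [ 0   0     1   4  2 ]
  [ 0   0     0   0  0 ]
R1 -> R1 + 1/2·R2
  [ 1  -4  0  -3  3 ]
  [ 0   0  1   4  2 ]
  [ 0   0  0   0  0 ]

[[1, -4, 0, -3, 3], [0, 0, 1, 4, 2], [0, 0, 0, 0, 0]]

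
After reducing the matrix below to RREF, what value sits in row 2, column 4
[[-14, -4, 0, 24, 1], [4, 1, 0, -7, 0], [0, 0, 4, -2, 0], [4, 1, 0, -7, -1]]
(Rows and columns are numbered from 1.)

R1 ← -1/14·R1
  [ 1  2/7  0  -12/7  -1/14 ]
  [ 4    1  0     -7      0 ]
  [ 0    0  4     -2      0 ]
  [ 4    1  0     -7     -1 ]
R2 ← R2 − 4·R1
  [ 1   2/7  0  -12/7  -1/14 ]
  [ 0  -1/7  0   -1/7    2/7 ]
  [ 0     0  4     -2      0 ]
  [ 4     1  0     -7     -1 ]
R4 ← R4 − 4·R1
  [ 1   2/7  0  -12/7  -1/14 ]
  [ 0  -1/7  0   -1/7    2/7 ]
  [ 0     0  4     -2      0 ]
  [ 0  -1/7  0   -1/7   -5/7 ]
R2 ← -7·R2
  [ 1   2/7  0  -12/7  -1/14 ]
  [ 0     1  0      1     -2 ]
  [ 0     0  4     -2      0 ]
  [ 0  -1/7  0   -1/7   -5/7 ]
R4 ← R4 + 1/7·R2
  [ 1  2/7  0  -12/7  -1/14 ]
  [ 0    1  0      1     -2 ]
  [ 0    0  4     -2      0 ]
  [ 0    0  0      0     -1 ]
R3 ← 1/4·R3
  [ 1  2/7  0  -12/7  -1/14 ]
  [ 0    1  0      1     -2 ]
  [ 0    0  1   -1/2      0 ]
  [ 0    0  0      0     -1 ]
R4 ← -1·R4
  [ 1  2/7  0  -12/7  -1/14 ]
  [ 0    1  0      1     -2 ]
  [ 0    0  1   -1/2      0 ]
  [ 0    0  0      0      1 ]
R2 ← R2 + 2·R4
  [ 1  2/7  0  -12/7  -1/14 ]
  [ 0    1  0      1      0 ]
  [ 0    0  1   -1/2      0 ]
  [ 0    0  0      0      1 ]
R1 ← R1 + 1/14·R4
  [ 1  2/7  0  -12/7  0 ]
  [ 0    1  0      1  0 ]
  [ 0    0  1   -1/2  0 ]
  [ 0    0  0      0  1 ]
R1 ← R1 − 2/7·R2
  [ 1  0  0    -2  0 ]
  [ 0  1  0     1  0 ]
  [ 0  0  1  -1/2  0 ]
  [ 0  0  0     0  1 ]

1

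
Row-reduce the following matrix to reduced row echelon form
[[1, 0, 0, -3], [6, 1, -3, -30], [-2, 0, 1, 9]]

ρ2 → ρ2 − 6·ρ1
ρ3 → ρ3 + 2·ρ1
ρ2 → ρ2 + 3·ρ3

[[1, 0, 0, -3], [0, 1, 0, -3], [0, 0, 1, 3]]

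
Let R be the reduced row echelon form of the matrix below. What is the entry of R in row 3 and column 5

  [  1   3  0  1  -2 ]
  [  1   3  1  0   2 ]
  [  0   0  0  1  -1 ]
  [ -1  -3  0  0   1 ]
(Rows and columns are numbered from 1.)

-1

r2 -> r2 − r1
r4 -> r4 + r1
r4 -> r4 − r3
r2 -> r2 + r3
r1 -> r1 − r3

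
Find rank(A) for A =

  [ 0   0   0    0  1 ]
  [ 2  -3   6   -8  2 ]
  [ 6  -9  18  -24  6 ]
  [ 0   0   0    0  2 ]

Swap ρ1 and ρ2.
  [ 2  -3   6   -8  2 ]
  [ 0   0   0    0  1 ]
  [ 6  -9  18  -24  6 ]
  [ 0   0   0    0  2 ]
Multiply ρ1 by 1/2.
  [ 1  -3/2   3   -4  1 ]
  [ 0     0   0    0  1 ]
  [ 6    -9  18  -24  6 ]
  [ 0     0   0    0  2 ]
Subtract 6 times ρ1 from ρ3.
  [ 1  -3/2  3  -4  1 ]
  [ 0     0  0   0  1 ]
  [ 0     0  0   0  0 ]
  [ 0     0  0   0  2 ]
Subtract 2 times ρ2 from ρ4.
  [ 1  -3/2  3  -4  1 ]
  [ 0     0  0   0  1 ]
  [ 0     0  0   0  0 ]
  [ 0     0  0   0  0 ]
Subtract ρ2 from ρ1.
  [ 1  -3/2  3  -4  0 ]
  [ 0     0  0   0  1 ]
  [ 0     0  0   0  0 ]
  [ 0     0  0   0  0 ]
The reduced form has 2 nonzero rows.

rank = 2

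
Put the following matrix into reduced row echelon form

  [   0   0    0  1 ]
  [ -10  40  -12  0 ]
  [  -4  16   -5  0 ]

[[1, -4, 0, 0], [0, 0, 1, 0], [0, 0, 0, 1]]

Swap R1 and R2.
Multiply R1 by -1/10.
Add 4 times R1 to R3.
Swap R2 and R3.
Multiply R2 by -5.
Subtract 6/5 times R2 from R1.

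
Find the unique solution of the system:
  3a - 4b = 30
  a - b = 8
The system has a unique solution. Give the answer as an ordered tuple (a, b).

(2, -6)

Form the augmented matrix and row-reduce:
  [ 3  -4  |  30 ]
  [ 1  -1  |   8 ]
Multiply ρ1 by 1/3.
Subtract ρ1 from ρ2.
Multiply ρ2 by 3.
Add 4/3 times ρ2 to ρ1.
Reading off the last column: a = 2, b = -6.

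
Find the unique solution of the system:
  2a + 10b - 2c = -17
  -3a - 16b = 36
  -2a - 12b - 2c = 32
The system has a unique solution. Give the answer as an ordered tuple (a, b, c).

(-4, -3/2, -3)

Form the augmented matrix and row-reduce:
  [  2   10  -2  |  -17 ]
  [ -3  -16   0  |   36 ]
  [ -2  -12  -2  |   32 ]
R1 := 1/2·R1
  [  1    5  -1  |  -17/2 ]
  [ -3  -16   0  |     36 ]
  [ -2  -12  -2  |     32 ]
R2 := R2 + 3·R1
  [  1    5  -1  |  -17/2 ]
  [  0   -1  -3  |   21/2 ]
  [ -2  -12  -2  |     32 ]
R3 := R3 + 2·R1
  [ 1   5  -1  |  -17/2 ]
  [ 0  -1  -3  |   21/2 ]
  [ 0  -2  -4  |     15 ]
R2 := -1·R2
  [ 1   5  -1  |  -17/2 ]
  [ 0   1   3  |  -21/2 ]
  [ 0  -2  -4  |     15 ]
R3 := R3 + 2·R2
  [ 1  5  -1  |  -17/2 ]
  [ 0  1   3  |  -21/2 ]
  [ 0  0   2  |     -6 ]
R3 := 1/2·R3
  [ 1  5  -1  |  -17/2 ]
  [ 0  1   3  |  -21/2 ]
  [ 0  0   1  |     -3 ]
R2 := R2 − 3·R3
  [ 1  5  -1  |  -17/2 ]
  [ 0  1   0  |   -3/2 ]
  [ 0  0   1  |     -3 ]
R1 := R1 + R3
  [ 1  5  0  |  -23/2 ]
  [ 0  1  0  |   -3/2 ]
  [ 0  0  1  |     -3 ]
R1 := R1 − 5·R2
  [ 1  0  0  |    -4 ]
  [ 0  1  0  |  -3/2 ]
  [ 0  0  1  |    -3 ]
Reading off the last column: a = -4, b = -3/2, c = -3.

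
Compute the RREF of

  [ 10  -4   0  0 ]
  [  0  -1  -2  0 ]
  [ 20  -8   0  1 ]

[[1, 0, 4/5, 0], [0, 1, 2, 0], [0, 0, 0, 1]]

r1 ← 1/10·r1
  [  1  -2/5   0  0 ]
  [  0    -1  -2  0 ]
  [ 20    -8   0  1 ]
r3 ← r3 − 20·r1
  [ 1  -2/5   0  0 ]
  [ 0    -1  -2  0 ]
  [ 0     0   0  1 ]
r2 ← -1·r2
  [ 1  -2/5  0  0 ]
  [ 0     1  2  0 ]
  [ 0     0  0  1 ]
r1 ← r1 + 2/5·r2
  [ 1  0  4/5  0 ]
  [ 0  1    2  0 ]
  [ 0  0    0  1 ]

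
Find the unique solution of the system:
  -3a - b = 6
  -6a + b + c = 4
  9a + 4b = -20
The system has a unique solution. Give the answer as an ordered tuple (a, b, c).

(-4/3, -2, -2)

Form the augmented matrix and row-reduce:
  [ -3  -1  0  |    6 ]
  [ -6   1  1  |    4 ]
  [  9   4  0  |  -20 ]
Multiply R1 by -1/3.
  [  1  1/3  0  |   -2 ]
  [ -6    1  1  |    4 ]
  [  9    4  0  |  -20 ]
Add 6 times R1 to R2.
  [ 1  1/3  0  |   -2 ]
  [ 0    3  1  |   -8 ]
  [ 9    4  0  |  -20 ]
Subtract 9 times R1 from R3.
  [ 1  1/3  0  |  -2 ]
  [ 0    3  1  |  -8 ]
  [ 0    1  0  |  -2 ]
Multiply R2 by 1/3.
  [ 1  1/3    0  |    -2 ]
  [ 0    1  1/3  |  -8/3 ]
  [ 0    1    0  |    -2 ]
Subtract R2 from R3.
  [ 1  1/3     0  |    -2 ]
  [ 0    1   1/3  |  -8/3 ]
  [ 0    0  -1/3  |   2/3 ]
Multiply R3 by -3.
  [ 1  1/3    0  |    -2 ]
  [ 0    1  1/3  |  -8/3 ]
  [ 0    0    1  |    -2 ]
Subtract 1/3 times R3 from R2.
  [ 1  1/3  0  |  -2 ]
  [ 0    1  0  |  -2 ]
  [ 0    0  1  |  -2 ]
Subtract 1/3 times R2 from R1.
  [ 1  0  0  |  -4/3 ]
  [ 0  1  0  |    -2 ]
  [ 0  0  1  |    -2 ]
Reading off the last column: a = -4/3, b = -2, c = -2.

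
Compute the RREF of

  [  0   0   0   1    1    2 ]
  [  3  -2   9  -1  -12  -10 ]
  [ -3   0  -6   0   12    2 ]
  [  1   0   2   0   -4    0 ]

r1 <=> r2
r1 → 1/3·r1
r3 → r3 + 3·r1
r4 → r4 − r1
r2 <=> r3
r2 → -1/2·r2
r4 → r4 − 2/3·r2
r4 → 3/2·r4
r3 → r3 − 2·r4
r2 → r2 − 4·r4
r1 → r1 + 10/3·r4
r2 → r2 − 1/2·r3
r1 → r1 + 1/3·r3
r1 → r1 + 2/3·r2

[[1, 0, 2, 0, -4, 0], [0, 1, -3/2, 0, -1/2, 0], [0, 0, 0, 1, 1, 0], [0, 0, 0, 0, 0, 1]]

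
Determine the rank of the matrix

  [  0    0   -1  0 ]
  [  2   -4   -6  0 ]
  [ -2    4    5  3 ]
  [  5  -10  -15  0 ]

r1 <=> r2
  [  2   -4   -6  0 ]
  [  0    0   -1  0 ]
  [ -2    4    5  3 ]
  [  5  -10  -15  0 ]
r1 := 1/2·r1
  [  1   -2   -3  0 ]
  [  0    0   -1  0 ]
  [ -2    4    5  3 ]
  [  5  -10  -15  0 ]
r3 := r3 + 2·r1
  [ 1   -2   -3  0 ]
  [ 0    0   -1  0 ]
  [ 0    0   -1  3 ]
  [ 5  -10  -15  0 ]
r4 := r4 − 5·r1
  [ 1  -2  -3  0 ]
  [ 0   0  -1  0 ]
  [ 0   0  -1  3 ]
  [ 0   0   0  0 ]
r2 := -1·r2
  [ 1  -2  -3  0 ]
  [ 0   0   1  0 ]
  [ 0   0  -1  3 ]
  [ 0   0   0  0 ]
r3 := r3 + r2
  [ 1  -2  -3  0 ]
  [ 0   0   1  0 ]
  [ 0   0   0  3 ]
  [ 0   0   0  0 ]
r3 := 1/3·r3
  [ 1  -2  -3  0 ]
  [ 0   0   1  0 ]
  [ 0   0   0  1 ]
  [ 0   0   0  0 ]
r1 := r1 + 3·r2
  [ 1  -2  0  0 ]
  [ 0   0  1  0 ]
  [ 0   0  0  1 ]
  [ 0   0  0  0 ]
The reduced form has 3 nonzero rows.

rank = 3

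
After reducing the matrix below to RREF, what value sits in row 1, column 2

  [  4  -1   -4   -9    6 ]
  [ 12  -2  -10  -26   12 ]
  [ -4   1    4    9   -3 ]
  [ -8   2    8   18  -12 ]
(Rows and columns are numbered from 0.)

2

Multiply r1 by 1/4.
  [  1  -1/4   -1  -9/4  3/2 ]
  [ 12    -2  -10   -26   12 ]
  [ -4     1    4     9   -3 ]
  [ -8     2    8    18  -12 ]
Subtract 12 times r1 from r2.
  [  1  -1/4  -1  -9/4  3/2 ]
  [  0     1   2     1   -6 ]
  [ -4     1   4     9   -3 ]
  [ -8     2   8    18  -12 ]
Add 4 times r1 to r3.
  [  1  -1/4  -1  -9/4  3/2 ]
  [  0     1   2     1   -6 ]
  [  0     0   0     0    3 ]
  [ -8     2   8    18  -12 ]
Add 8 times r1 to r4.
  [ 1  -1/4  -1  -9/4  3/2 ]
  [ 0     1   2     1   -6 ]
  [ 0     0   0     0    3 ]
  [ 0     0   0     0    0 ]
Multiply r3 by 1/3.
  [ 1  -1/4  -1  -9/4  3/2 ]
  [ 0     1   2     1   -6 ]
  [ 0     0   0     0    1 ]
  [ 0     0   0     0    0 ]
Add 6 times r3 to r2.
  [ 1  -1/4  -1  -9/4  3/2 ]
  [ 0     1   2     1    0 ]
  [ 0     0   0     0    1 ]
  [ 0     0   0     0    0 ]
Subtract 3/2 times r3 from r1.
  [ 1  -1/4  -1  -9/4  0 ]
  [ 0     1   2     1  0 ]
  [ 0     0   0     0  1 ]
  [ 0     0   0     0  0 ]
Add 1/4 times r2 to r1.
  [ 1  0  -1/2  -2  0 ]
  [ 0  1     2   1  0 ]
  [ 0  0     0   0  1 ]
  [ 0  0     0   0  0 ]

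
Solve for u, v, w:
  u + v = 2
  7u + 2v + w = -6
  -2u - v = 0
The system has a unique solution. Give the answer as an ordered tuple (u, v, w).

Form the augmented matrix and row-reduce:
  [  1   1  0  |   2 ]
  [  7   2  1  |  -6 ]
  [ -2  -1  0  |   0 ]
r2 → r2 − 7·r1
  [  1   1  0  |    2 ]
  [  0  -5  1  |  -20 ]
  [ -2  -1  0  |    0 ]
r3 → r3 + 2·r1
  [ 1   1  0  |    2 ]
  [ 0  -5  1  |  -20 ]
  [ 0   1  0  |    4 ]
r2 → -1/5·r2
  [ 1  1     0  |  2 ]
  [ 0  1  -1/5  |  4 ]
  [ 0  1     0  |  4 ]
r3 → r3 − r2
  [ 1  1     0  |  2 ]
  [ 0  1  -1/5  |  4 ]
  [ 0  0   1/5  |  0 ]
r3 → 5·r3
  [ 1  1     0  |  2 ]
  [ 0  1  -1/5  |  4 ]
  [ 0  0     1  |  0 ]
r2 → r2 + 1/5·r3
  [ 1  1  0  |  2 ]
  [ 0  1  0  |  4 ]
  [ 0  0  1  |  0 ]
r1 → r1 − r2
  [ 1  0  0  |  -2 ]
  [ 0  1  0  |   4 ]
  [ 0  0  1  |   0 ]
Reading off the last column: u = -2, v = 4, w = 0.

(-2, 4, 0)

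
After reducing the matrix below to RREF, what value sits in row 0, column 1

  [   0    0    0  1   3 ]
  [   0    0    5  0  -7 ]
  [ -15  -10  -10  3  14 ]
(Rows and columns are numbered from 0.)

ρ1 ↔ ρ3
  [ -15  -10  -10  3  14 ]
  [   0    0    5  0  -7 ]
  [   0    0    0  1   3 ]
ρ1 := -1/15·ρ1
  [ 1  2/3  2/3  -1/5  -14/15 ]
  [ 0    0    5     0      -7 ]
  [ 0    0    0     1       3 ]
ρ2 := 1/5·ρ2
  [ 1  2/3  2/3  -1/5  -14/15 ]
  [ 0    0    1     0    -7/5 ]
  [ 0    0    0     1       3 ]
ρ1 := ρ1 + 1/5·ρ3
  [ 1  2/3  2/3  0  -1/3 ]
  [ 0    0    1  0  -7/5 ]
  [ 0    0    0  1     3 ]
ρ1 := ρ1 − 2/3·ρ2
  [ 1  2/3  0  0   3/5 ]
  [ 0    0  1  0  -7/5 ]
  [ 0    0  0  1     3 ]

2/3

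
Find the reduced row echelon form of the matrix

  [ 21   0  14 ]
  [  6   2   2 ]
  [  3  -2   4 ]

R1 → 1/21·R1
  [ 1   0  2/3 ]
  [ 6   2    2 ]
  [ 3  -2    4 ]
R2 → R2 − 6·R1
  [ 1   0  2/3 ]
  [ 0   2   -2 ]
  [ 3  -2    4 ]
R3 → R3 − 3·R1
  [ 1   0  2/3 ]
  [ 0   2   -2 ]
  [ 0  -2    2 ]
R2 → 1/2·R2
  [ 1   0  2/3 ]
  [ 0   1   -1 ]
  [ 0  -2    2 ]
R3 → R3 + 2·R2
  [ 1  0  2/3 ]
  [ 0  1   -1 ]
  [ 0  0    0 ]

[[1, 0, 2/3], [0, 1, -1], [0, 0, 0]]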